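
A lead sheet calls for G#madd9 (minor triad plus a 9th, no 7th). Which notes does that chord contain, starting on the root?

G#madd9 is a minor added-ninth built on G#.
root → G#
3rd (minor 3rd) → B
5th (perfect 5th) → D#
9th (major 9th) → A#

G# B D# A#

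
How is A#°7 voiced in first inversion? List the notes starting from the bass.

C#  E  G  A#

In root position, A#°7 is A#–C#–E–G.
First inversion puts the third (C#) in the bass.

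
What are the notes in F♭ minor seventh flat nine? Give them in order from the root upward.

F♭ minor seventh flat nine is a minor seventh flat nine built on Fb.
- root: Fb
- minor 3rd: Abb
- perfect 5th: Cb
- minor 7th: Ebb
- minor 9th: Gbb

Fb, Abb, Cb, Ebb, Gbb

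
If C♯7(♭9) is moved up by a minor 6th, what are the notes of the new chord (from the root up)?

A C# E G Bb

Transposed root: C# → A (minor 6th up). So we spell A dominant seventh flat nine:
root → A
3rd (major 3rd) → C#
5th (perfect 5th) → E
7th (minor 7th) → G
9th (minor 9th) → Bb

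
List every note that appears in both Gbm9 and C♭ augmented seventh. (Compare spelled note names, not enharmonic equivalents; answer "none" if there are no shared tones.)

Bbb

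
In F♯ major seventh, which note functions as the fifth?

C-sharp

Root of F♯ major seventh = F-sharp. The 5th is a perfect 5th: F-sharp up a perfect 5th → C-sharp.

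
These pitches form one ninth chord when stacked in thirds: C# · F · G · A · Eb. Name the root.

Arranged so that each adjacent pair is a third by letter name: F – A – C# – Eb – G.
The bottom of that stack, F, is the root (this is F dominant ninth sharp five).

F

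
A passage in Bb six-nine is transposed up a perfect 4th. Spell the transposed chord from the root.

A perfect 4th up from B-flat is E-flat, so the new chord is E-flat six-nine.
- root: E-flat
- major 3rd: G
- perfect 5th: B-flat
- major 6th: C
- major 9th: F

E-flat – G – B-flat – C – F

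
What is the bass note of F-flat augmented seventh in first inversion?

A-flat

F-flat augmented seventh = F-flat–A-flat–C–E-double-flat. First inversion → third in the bass = A-flat.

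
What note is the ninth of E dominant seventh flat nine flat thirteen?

E dominant seventh flat nine flat thirteen is built on E; its 9th is a minor 9th above the root.
A second above E uses the letter F, and the minor 9th above E is F.

F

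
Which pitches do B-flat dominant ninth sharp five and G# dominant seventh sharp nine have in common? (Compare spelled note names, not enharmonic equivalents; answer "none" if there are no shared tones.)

B-flat dominant ninth sharp five: B-flat D F-sharp A-flat C
G# dominant seventh sharp nine: G-sharp B-sharp D-sharp F-sharp A-double-sharp
Common to both → F-sharp.

F-sharp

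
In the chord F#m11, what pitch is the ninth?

G#

Root of F#m11 = F#. The 9th is a major 9th: F# up a major 9th → G#.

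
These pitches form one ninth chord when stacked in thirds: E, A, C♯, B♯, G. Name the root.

Arranged so that each adjacent pair is a third by letter name: A – C♯ – E – G – B♯.
The bottom of that stack, A, is the root (this is A dominant seventh sharp nine).

A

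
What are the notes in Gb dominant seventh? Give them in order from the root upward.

Gb dominant seventh: dominant seventh on G-flat.
- root: G-flat
- major 3rd: B-flat
- perfect 5th: D-flat
- minor 7th: F-flat

G-flat, B-flat, D-flat, F-flat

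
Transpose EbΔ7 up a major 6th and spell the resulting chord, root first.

Transposed root: Eb → C (major 6th up). So we spell C major seventh:
C — root
E — major 3rd
G — perfect 5th
B — major 7th

C, E, G, B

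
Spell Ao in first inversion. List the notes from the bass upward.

In root position, Ao is A–C–Eb.
First inversion puts the third (C) in the bass.

C, Eb, A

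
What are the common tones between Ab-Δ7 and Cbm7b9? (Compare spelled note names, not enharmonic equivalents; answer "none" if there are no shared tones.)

Ab-Δ7 = Ab, Cb, Eb, G.
Cbm7b9 = Cb, Ebb, Gb, Bbb, Dbb.
Shared: Cb.

Cb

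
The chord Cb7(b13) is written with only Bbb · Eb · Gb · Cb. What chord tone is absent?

Abb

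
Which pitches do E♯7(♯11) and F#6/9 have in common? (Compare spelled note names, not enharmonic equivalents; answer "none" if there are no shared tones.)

D#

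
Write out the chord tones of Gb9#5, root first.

Root Gb, quality dominant ninth sharp five:
- root: Gb
- major 3rd: Bb
- augmented 5th: D
- minor 7th: Fb
- major 9th: Ab

Gb, Bb, D, Fb, Ab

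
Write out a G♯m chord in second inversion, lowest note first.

D#, G#, B

G♯m = G#–B–D#; second inversion → fifth (D#) lowest.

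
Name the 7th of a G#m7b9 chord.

F♯

G#m7b9 is built on G♯; its 7th is a minor 7th above the root.
A seventh above G uses the letter F, and the minor 7th above G♯ is F♯.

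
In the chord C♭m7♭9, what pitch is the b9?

C♭m7♭9 is built on Cb; its 9th is a minor 9th above the root.
A second above C uses the letter D, and the minor 9th above Cb is Dbb.

Dbb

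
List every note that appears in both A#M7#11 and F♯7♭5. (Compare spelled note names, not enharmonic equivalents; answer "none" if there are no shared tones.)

A#

A#M7#11 = A#, C##, E#, G##, D##.
F♯7♭5 = F#, A#, C, E.
Shared: A#.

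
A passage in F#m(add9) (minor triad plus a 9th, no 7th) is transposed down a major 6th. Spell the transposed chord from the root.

Transposed root: F# → A (major 6th down). So we spell A minor added-ninth:
- root: A
- minor 3rd: C
- perfect 5th: E
- major 9th: B

A C E B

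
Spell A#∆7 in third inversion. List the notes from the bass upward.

A#∆7 = A#–C##–E#–G##; third inversion → seventh (G##) lowest.

G##, A#, C##, E#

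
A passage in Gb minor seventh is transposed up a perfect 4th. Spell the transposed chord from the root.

Transposed root: G-flat → C-flat (perfect 4th up). So we spell C-flat minor seventh:
- root: C-flat
- minor 3rd: E-double-flat
- perfect 5th: G-flat
- minor 7th: B-double-flat

C-flat E-double-flat G-flat B-double-flat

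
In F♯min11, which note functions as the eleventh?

B

F♯min11 is built on F♯; its 11th is a perfect 11th above the root.
A fourth above F uses the letter B, and the perfect 11th above F♯ is B.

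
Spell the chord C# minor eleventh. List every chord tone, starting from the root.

C# minor eleventh: minor eleventh on C-sharp.
root → C-sharp
3rd (minor 3rd) → E
5th (perfect 5th) → G-sharp
7th (minor 7th) → B
9th (major 9th) → D-sharp
11th (perfect 11th) → F-sharp

C-sharp, E, G-sharp, B, D-sharp, F-sharp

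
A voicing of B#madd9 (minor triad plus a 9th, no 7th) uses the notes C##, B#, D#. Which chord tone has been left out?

B#madd9 = B#, D#, F##, C##. The voicing lacks the 5th (perfect 5th), F##.

F##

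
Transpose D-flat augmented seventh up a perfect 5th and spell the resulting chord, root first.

Ab C E Gb

Transposed root: Db → Ab (perfect 5th up). So we spell Ab augmented seventh:
root → Ab
3rd (major 3rd) → C
5th (augmented 5th) → E
7th (minor 7th) → Gb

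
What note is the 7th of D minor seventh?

C

Root of D minor seventh = D. The 7th is a minor 7th: D up a minor 7th → C.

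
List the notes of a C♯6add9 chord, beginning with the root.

C# – E# – G# – A# – D#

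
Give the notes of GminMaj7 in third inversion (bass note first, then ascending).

F# G Bb D

GminMaj7 = G–Bb–D–F#; third inversion → seventh (F#) lowest.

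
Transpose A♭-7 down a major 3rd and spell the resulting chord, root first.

Transposed root: A♭ → F♭ (major 3rd down). So we spell F♭ minor seventh:
F♭ — root
A𝄫 — minor 3rd
C♭ — perfect 5th
E𝄫 — minor 7th

F♭ A𝄫 C♭ E𝄫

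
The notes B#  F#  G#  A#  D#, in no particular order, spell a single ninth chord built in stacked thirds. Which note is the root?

G#

Stacking in thirds gives G# – B# – D# – F# – A#, so G# is the root — G# dominant ninth.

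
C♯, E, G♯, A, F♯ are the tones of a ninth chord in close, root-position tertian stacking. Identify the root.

F♯

Arranged so that each adjacent pair is a third by letter name: F♯ – A – C♯ – E – G♯.
The bottom of that stack, F♯, is the root (this is F♯ minor ninth).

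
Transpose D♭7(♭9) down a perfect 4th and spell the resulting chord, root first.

Db down a perfect 4th → Ab. New chord: Ab dominant seventh flat nine.
Ab — root
C — major 3rd
Eb — perfect 5th
Gb — minor 7th
Bbb — minor 9th

Ab, C, Eb, Gb, Bbb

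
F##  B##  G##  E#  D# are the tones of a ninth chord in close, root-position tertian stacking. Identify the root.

E#

Stacking in thirds gives E# – G## – B## – D# – F##, so E# is the root — E# dominant ninth sharp five.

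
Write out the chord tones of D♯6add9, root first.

D# F## A# B# E#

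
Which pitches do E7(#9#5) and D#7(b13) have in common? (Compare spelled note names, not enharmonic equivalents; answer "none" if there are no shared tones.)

E7(#9#5) = E, G#, B#, D, F##.
D#7(b13) = D#, F##, A#, C#, B.
Shared: F##.

F##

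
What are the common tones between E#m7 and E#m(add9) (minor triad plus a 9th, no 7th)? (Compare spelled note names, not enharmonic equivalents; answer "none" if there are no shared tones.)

E#m7: E# G# B# D#
E#m(add9): E# G# B# F##
Common to both → E#, G#, B#.

E#, G#, B#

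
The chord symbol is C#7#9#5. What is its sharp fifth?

G𝄪

C#7#9#5 is built on C♯; its 5th is an augmented 5th above the root.
A fifth above C uses the letter G, and the augmented 5th above C♯ is G𝄪.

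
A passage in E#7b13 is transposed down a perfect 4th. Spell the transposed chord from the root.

Transposed root: E# → B# (perfect 4th down). So we spell B# dominant seventh flat thirteen:
- root: B#
- major 3rd: D##
- perfect 5th: F##
- minor 7th: A#
- minor 13th: G#

B#, D##, F##, A#, G#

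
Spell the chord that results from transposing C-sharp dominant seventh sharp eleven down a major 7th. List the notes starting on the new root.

D, F-sharp, A, C, G-sharp

A major 7th down from C-sharp is D, so the new chord is D dominant seventh sharp eleven.
D — root
F-sharp — major 3rd
A — perfect 5th
C — minor 7th
G-sharp — augmented 11th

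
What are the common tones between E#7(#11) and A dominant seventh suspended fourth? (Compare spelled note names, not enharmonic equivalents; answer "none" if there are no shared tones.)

none

E#7(#11) = E#, G##, B#, D#, A##.
A dominant seventh suspended fourth = A, D, E, G.
Shared: none.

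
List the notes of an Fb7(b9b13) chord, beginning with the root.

F♭, A♭, C♭, E𝄫, G𝄫, D𝄫

Root F♭, quality dominant seventh flat nine flat thirteen:
Root: F♭
Major 3rd (3rd): A♭
Perfect 5th (5th): C♭
Minor 7th (7th): E𝄫
Minor 9th (9th): G𝄫
Minor 13th (13th): D𝄫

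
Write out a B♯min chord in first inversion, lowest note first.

D#, F##, B#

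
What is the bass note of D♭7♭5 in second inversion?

D♭7♭5 in root position is Db–F–Abb–Cb.
Second inversion places the fifth in the bass, which is Abb.

Abb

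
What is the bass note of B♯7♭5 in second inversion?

F#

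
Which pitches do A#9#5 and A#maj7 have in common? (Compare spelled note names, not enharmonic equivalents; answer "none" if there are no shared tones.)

A#9#5 = A♯, C𝄪, E𝄪, G♯, B♯.
A#maj7 = A♯, C𝄪, E♯, G𝄪.
Shared: A♯, C𝄪.

A♯  C𝄪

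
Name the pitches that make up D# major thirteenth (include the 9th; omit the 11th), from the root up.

D#, F##, A#, C##, E#, B#

Root D#, quality major thirteenth:
D# — root
F## — major 3rd
A# — perfect 5th
C## — major 7th
E# — major 9th
B# — major 13th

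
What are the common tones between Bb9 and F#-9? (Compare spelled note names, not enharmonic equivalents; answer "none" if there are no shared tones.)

Bb9: Bb D F Ab C
F#-9: F# A C# E G#
Common to both → none.

none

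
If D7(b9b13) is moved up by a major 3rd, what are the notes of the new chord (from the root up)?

A major 3rd up from D is F#, so the new chord is F# dominant seventh flat nine flat thirteen.
- root: F#
- major 3rd: A#
- perfect 5th: C#
- minor 7th: E
- minor 9th: G
- minor 13th: D

F# – A# – C# – E – G – D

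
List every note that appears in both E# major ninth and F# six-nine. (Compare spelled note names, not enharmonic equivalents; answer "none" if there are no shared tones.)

E# major ninth = E#, G##, B#, D##, F##.
F# six-nine = F#, A#, C#, D#, G#.
Shared: none.

none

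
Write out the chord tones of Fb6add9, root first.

Fb Ab Cb Db Gb

Fb6add9: six-nine on Fb.
- root: Fb
- major 3rd: Ab
- perfect 5th: Cb
- major 6th: Db
- major 9th: Gb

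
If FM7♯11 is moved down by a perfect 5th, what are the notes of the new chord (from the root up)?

Transposed root: F → Bb (perfect 5th down). So we spell Bb major seventh sharp eleven:
root → Bb
3rd (major 3rd) → D
5th (perfect 5th) → F
7th (major 7th) → A
11th (augmented 11th) → E

Bb, D, F, A, E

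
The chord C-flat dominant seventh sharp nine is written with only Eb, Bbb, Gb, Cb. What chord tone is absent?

C-flat dominant seventh sharp nine = Cb, Eb, Gb, Bbb, D. The voicing lacks the 9th (augmented 9th), D.

D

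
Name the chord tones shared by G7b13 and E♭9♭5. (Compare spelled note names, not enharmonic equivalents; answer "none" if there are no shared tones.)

G, F, Eb

G7b13: G B D F Eb
E♭9♭5: Eb G Bbb Db F
Common to both → G, F, Eb.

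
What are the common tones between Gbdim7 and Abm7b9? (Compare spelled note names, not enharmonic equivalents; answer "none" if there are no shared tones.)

Gb – Bbb

Gbdim7: Gb Bbb Dbb Fbb
Abm7b9: Ab Cb Eb Gb Bbb
Common to both → Gb, Bbb.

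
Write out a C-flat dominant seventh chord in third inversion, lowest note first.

C-flat dominant seventh = Cb–Eb–Gb–Bbb; third inversion → seventh (Bbb) lowest.

Bbb – Cb – Eb – Gb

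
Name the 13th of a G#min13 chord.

G#min13 is built on G#; its 13th is a major 13th above the root.
A sixth above G uses the letter E, and the major 13th above G# is E#.

E#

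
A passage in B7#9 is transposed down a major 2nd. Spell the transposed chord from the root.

A – C♯ – E – G – B♯

B down a major 2nd → A. New chord: A dominant seventh sharp nine.
A — root
C♯ — major 3rd
E — perfect 5th
G — minor 7th
B♯ — augmented 9th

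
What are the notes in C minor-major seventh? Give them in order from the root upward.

C Eb G B

C minor-major seventh: minor-major seventh on C.
root → C
3rd (minor 3rd) → Eb
5th (perfect 5th) → G
7th (major 7th) → B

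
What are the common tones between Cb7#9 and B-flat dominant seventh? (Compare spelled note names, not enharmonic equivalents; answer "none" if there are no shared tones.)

Cb7#9: Cb Eb Gb Bbb D
B-flat dominant seventh: Bb D F Ab
Common to both → D.

D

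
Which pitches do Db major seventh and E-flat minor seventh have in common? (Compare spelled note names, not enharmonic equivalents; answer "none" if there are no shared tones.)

D-flat

Db major seventh: D-flat F A-flat C
E-flat minor seventh: E-flat G-flat B-flat D-flat
Common to both → D-flat.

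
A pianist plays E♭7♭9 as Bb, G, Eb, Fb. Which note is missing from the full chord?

E♭7♭9 = Eb, G, Bb, Db, Fb. The voicing lacks the 7th (minor 7th), Db.

Db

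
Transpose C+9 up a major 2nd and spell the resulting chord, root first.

D – F# – A# – C – E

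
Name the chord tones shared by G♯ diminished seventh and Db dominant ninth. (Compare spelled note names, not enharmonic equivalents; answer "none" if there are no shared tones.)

G♯ diminished seventh = G-sharp, B, D, F.
Db dominant ninth = D-flat, F, A-flat, C-flat, E-flat.
Shared: F.

F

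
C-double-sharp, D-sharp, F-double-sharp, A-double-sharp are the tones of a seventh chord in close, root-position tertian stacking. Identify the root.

Stacking in thirds gives D-sharp – F-double-sharp – A-double-sharp – C-double-sharp, so D-sharp is the root — D-sharp augmented major seventh.

D-sharp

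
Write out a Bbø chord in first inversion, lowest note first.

D♭, F♭, A♭, B♭

Bbø = B♭–D♭–F♭–A♭; first inversion → third (D♭) lowest.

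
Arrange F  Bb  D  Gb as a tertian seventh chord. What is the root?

Stacking in thirds gives Gb – Bb – D – F, so Gb is the root — Gb augmented major seventh.

Gb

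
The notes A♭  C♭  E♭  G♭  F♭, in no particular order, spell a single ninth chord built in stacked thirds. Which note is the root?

Arranged so that each adjacent pair is a third by letter name: F♭ – A♭ – C♭ – E♭ – G♭.
The bottom of that stack, F♭, is the root (this is F♭ major ninth).

F♭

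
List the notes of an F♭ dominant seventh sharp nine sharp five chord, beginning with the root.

F-flat, A-flat, C, E-double-flat, G

F♭ dominant seventh sharp nine sharp five is a dominant seventh sharp nine sharp five built on F-flat.
- root: F-flat
- major 3rd: A-flat
- augmented 5th: C
- minor 7th: E-double-flat
- augmented 9th: G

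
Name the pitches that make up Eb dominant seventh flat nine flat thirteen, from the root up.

E-flat – G – B-flat – D-flat – F-flat – C-flat

Root E-flat, quality dominant seventh flat nine flat thirteen:
Root: E-flat
Major 3rd (3rd): G
Perfect 5th (5th): B-flat
Minor 7th (7th): D-flat
Minor 9th (9th): F-flat
Minor 13th (13th): C-flat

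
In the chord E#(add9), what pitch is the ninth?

F##

Root of E#(add9) = E#. The 9th is a major 9th: E# up a major 9th → F##.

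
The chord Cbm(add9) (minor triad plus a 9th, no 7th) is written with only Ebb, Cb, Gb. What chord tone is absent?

Db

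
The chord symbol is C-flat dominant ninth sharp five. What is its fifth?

G

Root of C-flat dominant ninth sharp five = Cb. The 5th is an augmented 5th: Cb up an augmented 5th → G.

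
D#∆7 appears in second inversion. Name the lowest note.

D#∆7 in root position is D#–F##–A#–C##.
Second inversion places the fifth in the bass, which is A#.

A#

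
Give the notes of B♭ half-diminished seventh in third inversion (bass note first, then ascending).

Ab Bb Db Fb

In root position, B♭ half-diminished seventh is Bb–Db–Fb–Ab.
Third inversion puts the seventh (Ab) in the bass.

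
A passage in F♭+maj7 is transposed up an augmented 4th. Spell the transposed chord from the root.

An augmented 4th up from Fb is Bb, so the new chord is Bb augmented major seventh.
root → Bb
3rd (major 3rd) → D
5th (augmented 5th) → F#
7th (major 7th) → A

Bb  D  F#  A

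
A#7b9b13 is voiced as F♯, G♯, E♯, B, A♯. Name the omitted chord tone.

A#7b9b13 = A♯, C𝄪, E♯, G♯, B, F♯. The voicing lacks the 3rd (major 3rd), C𝄪.

C𝄪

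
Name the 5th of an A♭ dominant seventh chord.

A♭ dominant seventh is built on Ab; its 5th is a perfect 5th above the root.
A fifth above A uses the letter E, and the perfect 5th above Ab is Eb.

Eb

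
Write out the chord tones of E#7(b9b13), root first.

Root E♯, quality dominant seventh flat nine flat thirteen:
E♯ — root
G𝄪 — major 3rd
B♯ — perfect 5th
D♯ — minor 7th
F♯ — minor 9th
C♯ — minor 13th

E♯  G𝄪  B♯  D♯  F♯  C♯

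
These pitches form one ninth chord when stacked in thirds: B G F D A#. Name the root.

Stacking in thirds gives G – B – D – F – A#, so G is the root — G dominant seventh sharp nine.

G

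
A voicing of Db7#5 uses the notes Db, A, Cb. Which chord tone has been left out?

F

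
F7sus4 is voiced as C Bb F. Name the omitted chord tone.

The full F7sus4 chord is F, Bb, C, Eb.
Comparing with the voicing, the minor 7th (7th) — Eb — is absent.

Eb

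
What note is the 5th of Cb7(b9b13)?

Gb

Root of Cb7(b9b13) = Cb. The 5th is a perfect 5th: Cb up a perfect 5th → Gb.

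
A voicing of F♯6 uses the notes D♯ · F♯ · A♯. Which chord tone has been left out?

The full F♯6 chord is F♯, A♯, C♯, D♯.
Comparing with the voicing, the perfect 5th (5th) — C♯ — is absent.

C♯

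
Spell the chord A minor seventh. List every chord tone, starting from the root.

A C E G

A minor seventh is a minor seventh built on A.
root → A
3rd (minor 3rd) → C
5th (perfect 5th) → E
7th (minor 7th) → G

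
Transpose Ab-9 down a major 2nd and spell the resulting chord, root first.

Gb – Bbb – Db – Fb – Ab

Ab down a major 2nd → Gb. New chord: Gb minor ninth.
Gb — root
Bbb — minor 3rd
Db — perfect 5th
Fb — minor 7th
Ab — major 9th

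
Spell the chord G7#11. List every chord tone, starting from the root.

G B D F C#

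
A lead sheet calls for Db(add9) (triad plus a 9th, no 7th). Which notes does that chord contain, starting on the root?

Db F Ab Eb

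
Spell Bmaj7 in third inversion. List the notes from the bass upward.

In root position, Bmaj7 is B–D#–F#–A#.
Third inversion puts the seventh (A#) in the bass.

A#, B, D#, F#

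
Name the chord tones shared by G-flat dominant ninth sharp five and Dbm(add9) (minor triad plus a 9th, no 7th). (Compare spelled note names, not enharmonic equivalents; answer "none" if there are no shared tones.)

Fb Ab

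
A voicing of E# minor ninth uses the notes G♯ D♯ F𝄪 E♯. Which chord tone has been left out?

B♯

E# minor ninth = E♯, G♯, B♯, D♯, F𝄪. The voicing lacks the 5th (perfect 5th), B♯.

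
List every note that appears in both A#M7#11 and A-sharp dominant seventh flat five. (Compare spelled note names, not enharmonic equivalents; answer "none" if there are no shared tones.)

A#M7#11 = A#, C##, E#, G##, D##.
A-sharp dominant seventh flat five = A#, C##, E, G#.
Shared: A#, C##.

A# C##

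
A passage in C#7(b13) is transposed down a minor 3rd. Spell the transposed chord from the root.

Transposed root: C# → A# (minor 3rd down). So we spell A# dominant seventh flat thirteen:
A# — root
C## — major 3rd
E# — perfect 5th
G# — minor 7th
F# — minor 13th

A#, C##, E#, G#, F#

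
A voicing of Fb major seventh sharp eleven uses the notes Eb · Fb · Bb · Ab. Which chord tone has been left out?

The full Fb major seventh sharp eleven chord is Fb, Ab, Cb, Eb, Bb.
Comparing with the voicing, the perfect 5th (5th) — Cb — is absent.

Cb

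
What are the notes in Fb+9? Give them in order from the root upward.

Fb+9: dominant ninth sharp five on Fb.
Fb — root
Ab — major 3rd
C — augmented 5th
Ebb — minor 7th
Gb — major 9th

Fb  Ab  C  Ebb  Gb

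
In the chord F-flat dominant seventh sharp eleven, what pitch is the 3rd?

F-flat dominant seventh sharp eleven is built on F♭; its 3rd is a major 3rd above the root.
A third above F uses the letter A, and the major 3rd above F♭ is A♭.

A♭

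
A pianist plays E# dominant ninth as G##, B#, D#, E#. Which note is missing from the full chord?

F##

E# dominant ninth = E#, G##, B#, D#, F##. The voicing lacks the 9th (major 9th), F##.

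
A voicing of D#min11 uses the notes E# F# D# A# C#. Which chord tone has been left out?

D#min11 = D#, F#, A#, C#, E#, G#. The voicing lacks the 11th (perfect 11th), G#.

G#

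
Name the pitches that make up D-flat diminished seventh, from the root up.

Root Db, quality diminished seventh:
- root: Db
- minor 3rd: Fb
- diminished 5th: Abb
- diminished 7th: Cbb

Db – Fb – Abb – Cbb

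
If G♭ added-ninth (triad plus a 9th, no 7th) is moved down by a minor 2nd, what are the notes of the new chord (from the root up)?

F, A, C, G

G-flat down a minor 2nd → F. New chord: F added-ninth.
F — root
A — major 3rd
C — perfect 5th
G — major 9th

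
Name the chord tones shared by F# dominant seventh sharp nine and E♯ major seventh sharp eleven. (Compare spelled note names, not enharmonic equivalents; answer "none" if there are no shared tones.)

G-double-sharp

F# dominant seventh sharp nine = F-sharp, A-sharp, C-sharp, E, G-double-sharp.
E♯ major seventh sharp eleven = E-sharp, G-double-sharp, B-sharp, D-double-sharp, A-double-sharp.
Shared: G-double-sharp.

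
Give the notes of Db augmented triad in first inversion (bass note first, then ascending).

F, A, Db

Db augmented triad = Db–F–A; first inversion → third (F) lowest.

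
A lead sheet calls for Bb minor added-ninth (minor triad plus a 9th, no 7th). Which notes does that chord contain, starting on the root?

Bb minor added-ninth: minor added-ninth on Bb.
Root: Bb
Minor 3rd (3rd): Db
Perfect 5th (5th): F
Major 9th (9th): C

Bb – Db – F – C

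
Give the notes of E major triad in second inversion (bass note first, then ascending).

B, E, G#

E major triad = E–G#–B; second inversion → fifth (B) lowest.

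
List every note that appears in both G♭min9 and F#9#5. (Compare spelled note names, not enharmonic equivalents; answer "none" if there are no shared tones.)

G♭min9 = Gb, Bbb, Db, Fb, Ab.
F#9#5 = F#, A#, C##, E, G#.
Shared: none.

none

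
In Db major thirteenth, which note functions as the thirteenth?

Bb

Db major thirteenth is built on Db; its 13th is a major 13th above the root.
A sixth above D uses the letter B, and the major 13th above Db is Bb.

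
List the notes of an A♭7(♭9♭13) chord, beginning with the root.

A♭7(♭9♭13): dominant seventh flat nine flat thirteen on A♭.
root → A♭
3rd (major 3rd) → C
5th (perfect 5th) → E♭
7th (minor 7th) → G♭
9th (minor 9th) → B𝄫
13th (minor 13th) → F♭

A♭, C, E♭, G♭, B𝄫, F♭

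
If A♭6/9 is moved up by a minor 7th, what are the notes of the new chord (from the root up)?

Ab up a minor 7th → Gb. New chord: Gb six-nine.
- root: Gb
- major 3rd: Bb
- perfect 5th: Db
- major 6th: Eb
- major 9th: Ab

Gb  Bb  Db  Eb  Ab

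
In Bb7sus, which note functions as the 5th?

F

Root of Bb7sus = Bb. The 5th is a perfect 5th: Bb up a perfect 5th → F.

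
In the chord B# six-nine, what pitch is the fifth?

F-double-sharp

Root of B# six-nine = B-sharp. The 5th is a perfect 5th: B-sharp up a perfect 5th → F-double-sharp.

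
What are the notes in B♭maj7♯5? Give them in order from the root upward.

Bb, D, F#, A

B♭maj7♯5 is an augmented major seventh built on Bb.
Bb — root
D — major 3rd
F# — augmented 5th
A — major 7th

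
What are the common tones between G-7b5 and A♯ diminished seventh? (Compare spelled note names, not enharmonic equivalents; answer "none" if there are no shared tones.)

G

G-7b5: G B♭ D♭ F
A♯ diminished seventh: A♯ C♯ E G
Common to both → G.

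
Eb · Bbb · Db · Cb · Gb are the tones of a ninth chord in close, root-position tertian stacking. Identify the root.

Stacking in thirds gives Cb – Eb – Gb – Bbb – Db, so Cb is the root — Cb dominant ninth.

Cb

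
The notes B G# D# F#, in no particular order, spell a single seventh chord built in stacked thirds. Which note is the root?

Stacking in thirds gives G# – B – D# – F#, so G# is the root — G# minor seventh.

G#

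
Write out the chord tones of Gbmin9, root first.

G♭, B𝄫, D♭, F♭, A♭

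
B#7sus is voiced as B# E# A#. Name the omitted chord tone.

F##

B#7sus = B#, E#, F##, A#. The voicing lacks the 5th (perfect 5th), F##.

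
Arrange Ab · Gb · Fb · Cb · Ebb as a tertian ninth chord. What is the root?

Fb

Arranged so that each adjacent pair is a third by letter name: Fb – Ab – Cb – Ebb – Gb.
The bottom of that stack, Fb, is the root (this is Fb dominant ninth).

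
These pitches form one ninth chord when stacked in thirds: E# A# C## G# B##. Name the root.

Stacking in thirds gives A# – C## – E# – G# – B##, so A# is the root — A# dominant seventh sharp nine.

A#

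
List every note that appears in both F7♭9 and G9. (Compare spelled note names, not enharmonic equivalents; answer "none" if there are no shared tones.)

F7♭9 = F, A, C, Eb, Gb.
G9 = G, B, D, F, A.
Shared: F, A.

F – A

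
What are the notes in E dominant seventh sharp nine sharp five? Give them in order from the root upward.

E G# B# D F##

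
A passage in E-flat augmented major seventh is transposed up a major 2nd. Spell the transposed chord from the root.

F – A – C-sharp – E

E-flat up a major 2nd → F. New chord: F augmented major seventh.
F — root
A — major 3rd
C-sharp — augmented 5th
E — major 7th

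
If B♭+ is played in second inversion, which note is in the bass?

F#

B♭+ in root position is Bb–D–F#.
Second inversion places the fifth in the bass, which is F#.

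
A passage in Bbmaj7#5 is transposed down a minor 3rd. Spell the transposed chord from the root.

G, B, D#, F#

A minor 3rd down from Bb is G, so the new chord is G augmented major seventh.
Root: G
Major 3rd (3rd): B
Augmented 5th (5th): D#
Major 7th (7th): F#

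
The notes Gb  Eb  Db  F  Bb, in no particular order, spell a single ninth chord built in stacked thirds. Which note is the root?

Stacking in thirds gives Eb – Gb – Bb – Db – F, so Eb is the root — Eb minor ninth.

Eb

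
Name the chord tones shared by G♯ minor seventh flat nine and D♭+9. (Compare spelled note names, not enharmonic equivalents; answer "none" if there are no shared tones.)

G♯ minor seventh flat nine = G#, B, D#, F#, A.
D♭+9 = Db, F, A, Cb, Eb.
Shared: A.

A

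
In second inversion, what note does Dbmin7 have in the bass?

A♭

Dbmin7 in root position is D♭–F♭–A♭–C♭.
Second inversion places the fifth in the bass, which is A♭.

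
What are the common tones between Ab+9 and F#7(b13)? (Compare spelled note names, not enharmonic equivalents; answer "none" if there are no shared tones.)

Ab+9 = Ab, C, E, Gb, Bb.
F#7(b13) = F#, A#, C#, E, D.
Shared: E.

E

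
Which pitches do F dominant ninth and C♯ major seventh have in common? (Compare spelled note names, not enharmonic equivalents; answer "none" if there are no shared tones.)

none

F dominant ninth = F, A, C, E-flat, G.
C♯ major seventh = C-sharp, E-sharp, G-sharp, B-sharp.
Shared: none.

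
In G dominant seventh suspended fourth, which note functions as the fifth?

D

G dominant seventh suspended fourth is built on G; its 5th is a perfect 5th above the root.
A fifth above G uses the letter D, and the perfect 5th above G is D.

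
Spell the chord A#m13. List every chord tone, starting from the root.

A#m13: minor thirteenth on A♯.
- root: A♯
- minor 3rd: C♯
- perfect 5th: E♯
- minor 7th: G♯
- major 9th: B♯
- perfect 11th: D♯
- major 13th: F𝄪

A♯ – C♯ – E♯ – G♯ – B♯ – D♯ – F𝄪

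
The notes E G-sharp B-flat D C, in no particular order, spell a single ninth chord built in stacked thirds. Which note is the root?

Stacking in thirds gives C – E – G-sharp – B-flat – D, so C is the root — C dominant ninth sharp five.

C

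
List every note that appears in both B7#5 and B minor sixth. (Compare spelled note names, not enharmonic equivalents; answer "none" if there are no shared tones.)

B7#5: B D# F## A
B minor sixth: B D F# G#
Common to both → B.

B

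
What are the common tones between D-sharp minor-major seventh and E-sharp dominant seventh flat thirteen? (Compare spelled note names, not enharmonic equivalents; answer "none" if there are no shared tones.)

D-sharp minor-major seventh = D-sharp, F-sharp, A-sharp, C-double-sharp.
E-sharp dominant seventh flat thirteen = E-sharp, G-double-sharp, B-sharp, D-sharp, C-sharp.
Shared: D-sharp.

D-sharp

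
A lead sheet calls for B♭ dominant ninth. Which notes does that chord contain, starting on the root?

Bb  D  F  Ab  C

B♭ dominant ninth: dominant ninth on Bb.
root → Bb
3rd (major 3rd) → D
5th (perfect 5th) → F
7th (minor 7th) → Ab
9th (major 9th) → C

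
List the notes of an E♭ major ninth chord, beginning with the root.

E♭ major ninth is a major ninth built on Eb.
Root: Eb
Major 3rd (3rd): G
Perfect 5th (5th): Bb
Major 7th (7th): D
Major 9th (9th): F

Eb, G, Bb, D, F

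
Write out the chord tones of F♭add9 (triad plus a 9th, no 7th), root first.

F♭add9 is an added-ninth built on Fb.
root → Fb
3rd (major 3rd) → Ab
5th (perfect 5th) → Cb
9th (major 9th) → Gb

Fb  Ab  Cb  Gb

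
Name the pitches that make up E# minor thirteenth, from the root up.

E# minor thirteenth: minor thirteenth on E#.
- root: E#
- minor 3rd: G#
- perfect 5th: B#
- minor 7th: D#
- major 9th: F##
- perfect 11th: A#
- major 13th: C##

E#, G#, B#, D#, F##, A#, C##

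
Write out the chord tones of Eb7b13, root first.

Root E♭, quality dominant seventh flat thirteen:
root → E♭
3rd (major 3rd) → G
5th (perfect 5th) → B♭
7th (minor 7th) → D♭
13th (minor 13th) → C♭

E♭  G  B♭  D♭  C♭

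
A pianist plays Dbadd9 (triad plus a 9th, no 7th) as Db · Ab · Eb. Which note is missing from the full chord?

The full Dbadd9 chord is Db, F, Ab, Eb.
Comparing with the voicing, the major 3rd (3rd) — F — is absent.

F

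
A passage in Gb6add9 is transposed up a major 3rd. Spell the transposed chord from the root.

Bb  D  F  G  C

Transposed root: Gb → Bb (major 3rd up). So we spell Bb six-nine:
root → Bb
3rd (major 3rd) → D
5th (perfect 5th) → F
6th (major 6th) → G
9th (major 9th) → C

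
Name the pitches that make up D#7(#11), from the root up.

D# – F## – A# – C# – G##

Root D#, quality dominant seventh sharp eleven:
- root: D#
- major 3rd: F##
- perfect 5th: A#
- minor 7th: C#
- augmented 11th: G##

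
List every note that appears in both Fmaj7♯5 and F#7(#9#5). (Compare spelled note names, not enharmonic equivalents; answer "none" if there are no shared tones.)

E

Fmaj7♯5: F A C♯ E
F#7(#9#5): F♯ A♯ C𝄪 E G𝄪
Common to both → E.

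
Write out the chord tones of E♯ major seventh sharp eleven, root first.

E#, G##, B#, D##, A##

Root E#, quality major seventh sharp eleven:
root → E#
3rd (major 3rd) → G##
5th (perfect 5th) → B#
7th (major 7th) → D##
11th (augmented 11th) → A##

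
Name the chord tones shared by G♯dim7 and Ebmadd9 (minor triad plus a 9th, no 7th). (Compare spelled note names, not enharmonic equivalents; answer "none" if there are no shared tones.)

F

G♯dim7 = G♯, B, D, F.
Ebmadd9 = E♭, G♭, B♭, F.
Shared: F.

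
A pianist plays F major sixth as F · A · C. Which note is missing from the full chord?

D

F major sixth = F, A, C, D. The voicing lacks the 6th (major 6th), D.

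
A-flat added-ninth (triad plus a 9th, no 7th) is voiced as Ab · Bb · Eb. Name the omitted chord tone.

C

The full A-flat added-ninth chord is Ab, C, Eb, Bb.
Comparing with the voicing, the major 3rd (3rd) — C — is absent.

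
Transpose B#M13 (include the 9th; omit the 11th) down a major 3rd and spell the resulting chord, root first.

G#, B#, D#, F##, A#, E#

B# down a major 3rd → G#. New chord: G# major thirteenth.
Root: G#
Major 3rd (3rd): B#
Perfect 5th (5th): D#
Major 7th (7th): F##
Major 9th (9th): A#
Major 13th (13th): E#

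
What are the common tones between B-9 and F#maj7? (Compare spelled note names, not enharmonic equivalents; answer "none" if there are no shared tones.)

B-9 = B, D, F#, A, C#.
F#maj7 = F#, A#, C#, E#.
Shared: F#, C#.

F#, C#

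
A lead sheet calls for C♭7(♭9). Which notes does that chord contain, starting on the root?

Cb Eb Gb Bbb Dbb

C♭7(♭9) is a dominant seventh flat nine built on Cb.
Root: Cb
Major 3rd (3rd): Eb
Perfect 5th (5th): Gb
Minor 7th (7th): Bbb
Minor 9th (9th): Dbb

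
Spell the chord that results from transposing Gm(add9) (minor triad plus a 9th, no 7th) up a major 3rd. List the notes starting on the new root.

B, D, F#, C#

A major 3rd up from G is B, so the new chord is B minor added-ninth.
root → B
3rd (minor 3rd) → D
5th (perfect 5th) → F#
9th (major 9th) → C#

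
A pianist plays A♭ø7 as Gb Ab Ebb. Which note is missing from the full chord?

The full A♭ø7 chord is Ab, Cb, Ebb, Gb.
Comparing with the voicing, the minor 3rd (3rd) — Cb — is absent.

Cb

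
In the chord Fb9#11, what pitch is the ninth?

Gb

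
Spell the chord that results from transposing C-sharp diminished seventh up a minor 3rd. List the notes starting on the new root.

E, G, B-flat, D-flat

C-sharp up a minor 3rd → E. New chord: E diminished seventh.
- root: E
- minor 3rd: G
- diminished 5th: B-flat
- diminished 7th: D-flat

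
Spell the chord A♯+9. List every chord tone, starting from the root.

A♯+9: dominant ninth sharp five on A#.
Root: A#
Major 3rd (3rd): C##
Augmented 5th (5th): E##
Minor 7th (7th): G#
Major 9th (9th): B#

A#, C##, E##, G#, B#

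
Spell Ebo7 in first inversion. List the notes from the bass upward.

Gb  Bbb  Dbb  Eb

Ebo7 = Eb–Gb–Bbb–Dbb; first inversion → third (Gb) lowest.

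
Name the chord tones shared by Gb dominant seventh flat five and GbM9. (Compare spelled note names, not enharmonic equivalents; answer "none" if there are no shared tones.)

Gb dominant seventh flat five: G♭ B♭ D𝄫 F♭
GbM9: G♭ B♭ D♭ F A♭
Common to both → G♭, B♭.

G♭, B♭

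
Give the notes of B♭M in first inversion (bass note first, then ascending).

D, F, Bb

In root position, B♭M is Bb–D–F.
First inversion puts the third (D) in the bass.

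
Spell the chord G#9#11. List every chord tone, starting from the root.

G# B# D# F# A# C##

G#9#11: dominant ninth sharp eleven on G#.
G# — root
B# — major 3rd
D# — perfect 5th
F# — minor 7th
A# — major 9th
C## — augmented 11th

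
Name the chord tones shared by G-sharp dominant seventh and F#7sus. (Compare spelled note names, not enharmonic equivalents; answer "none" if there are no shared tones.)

F#

G-sharp dominant seventh: G# B# D# F#
F#7sus: F# B C# E
Common to both → F#.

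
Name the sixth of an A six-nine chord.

F#

Root of A six-nine = A. The 6th is a major 6th: A up a major 6th → F#.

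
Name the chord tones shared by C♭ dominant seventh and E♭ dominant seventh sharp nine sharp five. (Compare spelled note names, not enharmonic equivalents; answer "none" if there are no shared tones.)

Eb

C♭ dominant seventh = Cb, Eb, Gb, Bbb.
E♭ dominant seventh sharp nine sharp five = Eb, G, B, Db, F#.
Shared: Eb.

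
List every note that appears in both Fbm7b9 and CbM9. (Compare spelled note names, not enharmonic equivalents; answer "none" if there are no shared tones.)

Cb

Fbm7b9: Fb Abb Cb Ebb Gbb
CbM9: Cb Eb Gb Bb Db
Common to both → Cb.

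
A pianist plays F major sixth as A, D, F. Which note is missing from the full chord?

F major sixth = F, A, C, D. The voicing lacks the 5th (perfect 5th), C.

C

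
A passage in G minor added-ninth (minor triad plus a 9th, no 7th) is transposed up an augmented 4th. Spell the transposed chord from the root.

G up an augmented 4th → C#. New chord: C# minor added-ninth.
Root: C#
Minor 3rd (3rd): E
Perfect 5th (5th): G#
Major 9th (9th): D#

C#  E  G#  D#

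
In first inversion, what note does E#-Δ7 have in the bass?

G♯

E#-Δ7 = E♯–G♯–B♯–D𝄪. First inversion → third in the bass = G♯.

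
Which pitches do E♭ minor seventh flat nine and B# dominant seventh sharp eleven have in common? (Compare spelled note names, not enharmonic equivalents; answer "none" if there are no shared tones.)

E♭ minor seventh flat nine: Eb Gb Bb Db Fb
B# dominant seventh sharp eleven: B# D## F## A# E##
Common to both → none.

none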